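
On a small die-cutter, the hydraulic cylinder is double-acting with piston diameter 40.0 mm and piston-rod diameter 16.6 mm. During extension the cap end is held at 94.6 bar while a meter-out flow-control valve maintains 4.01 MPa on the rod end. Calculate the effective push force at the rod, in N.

Cap-side area A_cap = π/4 × (40.0 mm)² = 1257 mm^2
Rod-side annular area A_ann = π/4 × (40.0² − 16.6²) = 1040 mm^2
Net thrust = P_cap·A_cap − P_rod·A_ann = 11890 N − 4171 N

F ≈ 7720 N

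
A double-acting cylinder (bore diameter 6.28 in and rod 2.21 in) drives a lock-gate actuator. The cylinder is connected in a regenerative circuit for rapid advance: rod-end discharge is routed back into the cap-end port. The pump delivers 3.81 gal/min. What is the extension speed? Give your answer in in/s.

In regeneration the rod-end outflow joins the pump flow into the cap end, so the net volume the pump must supply per unit advance equals the rod cross-section area.
Rod cross-section A_rod = π/4 × (2.21 in)² = 3.836 in^2
v = Q_pump / A_rod

v ≈ 3.82 in/s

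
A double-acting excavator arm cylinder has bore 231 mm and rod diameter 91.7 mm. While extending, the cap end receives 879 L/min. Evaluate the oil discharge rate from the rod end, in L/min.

Cap-side area A_cap = π/4 × (231 mm)² = 41910 mm^2
Rod-side annular area A_ann = π/4 × (231² − 91.7²) = 35310 mm^2
Piston speed v = Q_in/A_cap; rod-end outflow Q_out = v × A_ann = Q_in × A_ann/A_cap.

Q_out ≈ 740 L/min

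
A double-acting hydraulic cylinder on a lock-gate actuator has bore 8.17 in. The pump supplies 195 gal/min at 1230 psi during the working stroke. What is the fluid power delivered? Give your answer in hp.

W ≈ 140 hp

Hydraulic power = P × Q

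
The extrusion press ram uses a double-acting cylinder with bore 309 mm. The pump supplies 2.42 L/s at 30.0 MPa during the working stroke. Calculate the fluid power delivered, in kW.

Hydraulic power = P × Q

W ≈ 72.6 kW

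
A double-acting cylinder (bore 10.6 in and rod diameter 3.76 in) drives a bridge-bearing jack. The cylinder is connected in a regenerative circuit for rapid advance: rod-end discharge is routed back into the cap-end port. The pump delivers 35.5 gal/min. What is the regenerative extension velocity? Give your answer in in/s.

In regeneration the rod-end outflow joins the pump flow into the cap end, so the net volume the pump must supply per unit advance equals the rod cross-section area.
Rod cross-section A_rod = π/4 × (3.76 in)² = 11.10 in^2
v = Q_pump / A_rod

v ≈ 12.3 in/s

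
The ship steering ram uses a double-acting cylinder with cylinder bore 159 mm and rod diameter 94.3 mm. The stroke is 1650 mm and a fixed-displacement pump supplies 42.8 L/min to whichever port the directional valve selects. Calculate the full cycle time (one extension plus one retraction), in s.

t ≈ 75.7 s

Cap-side area A_cap = π/4 × (159 mm)² = 19860 mm^2
Rod-side annular area A_ann = π/4 × (159² − 94.3²) = 12870 mm^2
t_ext = A_cap·L/Q = 45.93 s
t_ret = A_ann·L/Q = 29.77 s
t_cycle = t_ext + t_ret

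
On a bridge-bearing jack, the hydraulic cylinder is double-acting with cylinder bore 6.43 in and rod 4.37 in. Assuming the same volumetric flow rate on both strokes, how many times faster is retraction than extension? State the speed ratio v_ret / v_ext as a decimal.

v_ret/v_ext ≈ 1.86

Cap-side area A_cap = π/4 × (6.43 in)² = 32.47 in^2
Rod-side annular area A_ann = π/4 × (6.43² − 4.37²) = 17.47 in^2
For equal Q, v ∝ 1/A, so v_ret/v_ext = A_cap/A_ann.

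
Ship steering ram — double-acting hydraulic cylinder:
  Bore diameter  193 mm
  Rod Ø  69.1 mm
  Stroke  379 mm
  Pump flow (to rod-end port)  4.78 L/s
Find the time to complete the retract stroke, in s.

Rod-side annular area A_ann = π/4 × (193² − 69.1²) = 25510 mm^2
Swept volume V = A × L; t = V / Q = A·L / Q

t ≈ 2.02 s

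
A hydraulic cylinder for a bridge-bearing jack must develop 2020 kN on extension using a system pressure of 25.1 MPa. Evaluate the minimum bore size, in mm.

D ≈ 320 mm

Extension force acts on the full piston face: F = P × (π/4)D².
D = √(4F / (πP)) = √(4 × 2020 kN / (π × 25.1 MPa))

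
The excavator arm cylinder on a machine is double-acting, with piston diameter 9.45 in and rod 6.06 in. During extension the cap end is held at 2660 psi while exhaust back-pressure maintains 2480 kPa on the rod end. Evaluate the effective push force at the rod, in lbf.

Cap-side area A_cap = π/4 × (9.45 in)² = 70.14 in^2
Rod-side annular area A_ann = π/4 × (9.45² − 6.06²) = 41.30 in^2
Net thrust = P_cap·A_cap − P_rod·A_ann = 1.866e5 lbf − 14850 lbf

F ≈ 1.72e5 lbf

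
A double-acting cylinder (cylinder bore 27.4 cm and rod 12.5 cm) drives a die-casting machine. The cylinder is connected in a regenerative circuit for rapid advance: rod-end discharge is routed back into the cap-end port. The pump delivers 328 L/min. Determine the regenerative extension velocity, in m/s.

In regeneration the rod-end outflow joins the pump flow into the cap end, so the net volume the pump must supply per unit advance equals the rod cross-section area.
Rod cross-section A_rod = π/4 × (12.5 cm)² = 122.7 cm^2
v = Q_pump / A_rod

v ≈ 0.445 m/s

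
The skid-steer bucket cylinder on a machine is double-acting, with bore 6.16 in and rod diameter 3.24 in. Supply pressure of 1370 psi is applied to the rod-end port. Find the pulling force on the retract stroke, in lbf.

F ≈ 29500 lbf

Rod-side annular area A_ann = π/4 × (6.16² − 3.24²) = 21.56 in^2
On retraction the pressure acts on the annular area (bore minus rod).
F = P × A_ann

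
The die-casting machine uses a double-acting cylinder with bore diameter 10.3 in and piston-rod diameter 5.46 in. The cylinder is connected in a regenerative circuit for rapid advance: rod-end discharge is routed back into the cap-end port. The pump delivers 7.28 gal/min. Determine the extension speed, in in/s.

In regeneration the rod-end outflow joins the pump flow into the cap end, so the net volume the pump must supply per unit advance equals the rod cross-section area.
Rod cross-section A_rod = π/4 × (5.46 in)² = 23.41 in^2
v = Q_pump / A_rod

v ≈ 1.20 in/s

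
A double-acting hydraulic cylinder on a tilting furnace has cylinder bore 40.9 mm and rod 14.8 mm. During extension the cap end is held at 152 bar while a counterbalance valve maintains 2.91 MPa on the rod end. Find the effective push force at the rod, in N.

Cap-side area A_cap = π/4 × (40.9 mm)² = 1314 mm^2
Rod-side annular area A_ann = π/4 × (40.9² − 14.8²) = 1142 mm^2
Net thrust = P_cap·A_cap − P_rod·A_ann = 19970 N − 3323 N

F ≈ 16600 N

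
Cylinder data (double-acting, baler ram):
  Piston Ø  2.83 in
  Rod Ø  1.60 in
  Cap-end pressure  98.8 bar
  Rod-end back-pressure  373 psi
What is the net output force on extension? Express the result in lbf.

Cap-side area A_cap = π/4 × (2.83 in)² = 6.290 in^2
Rod-side annular area A_ann = π/4 × (2.83² − 1.60²) = 4.280 in^2
Net thrust = P_cap·A_cap − P_rod·A_ann = 9014 lbf − 1596 lbf

F ≈ 7420 lbf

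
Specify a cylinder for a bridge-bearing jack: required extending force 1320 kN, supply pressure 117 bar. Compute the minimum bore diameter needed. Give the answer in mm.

Extension force acts on the full piston face: F = P × (π/4)D².
D = √(4F / (πP)) = √(4 × 1320 kN / (π × 117 bar))

D ≈ 379 mm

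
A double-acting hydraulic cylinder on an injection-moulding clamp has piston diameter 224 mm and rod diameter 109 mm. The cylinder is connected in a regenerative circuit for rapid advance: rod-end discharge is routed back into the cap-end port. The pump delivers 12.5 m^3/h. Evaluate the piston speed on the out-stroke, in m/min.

In regeneration the rod-end outflow joins the pump flow into the cap end, so the net volume the pump must supply per unit advance equals the rod cross-section area.
Rod cross-section A_rod = π/4 × (109 mm)² = 9331 mm^2
v = Q_pump / A_rod

v ≈ 22.3 m/min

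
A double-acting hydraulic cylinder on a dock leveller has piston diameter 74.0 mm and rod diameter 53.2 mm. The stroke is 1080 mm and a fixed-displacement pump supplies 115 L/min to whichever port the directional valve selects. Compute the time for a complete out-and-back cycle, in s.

t ≈ 3.59 s

Cap-side area A_cap = π/4 × (74.0 mm)² = 4301 mm^2
Rod-side annular area A_ann = π/4 × (74.0² − 53.2²) = 2078 mm^2
t_ext = A_cap·L/Q = 2.423 s
t_ret = A_ann·L/Q = 1.171 s
t_cycle = t_ext + t_ret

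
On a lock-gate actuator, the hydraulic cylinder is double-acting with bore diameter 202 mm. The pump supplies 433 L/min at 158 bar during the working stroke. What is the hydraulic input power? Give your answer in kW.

Hydraulic power = P × Q

W ≈ 114 kW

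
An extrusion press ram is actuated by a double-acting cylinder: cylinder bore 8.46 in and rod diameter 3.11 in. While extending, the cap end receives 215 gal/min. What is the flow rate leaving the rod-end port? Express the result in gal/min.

Cap-side area A_cap = π/4 × (8.46 in)² = 56.21 in^2
Rod-side annular area A_ann = π/4 × (8.46² − 3.11²) = 48.62 in^2
Piston speed v = Q_in/A_cap; rod-end outflow Q_out = v × A_ann = Q_in × A_ann/A_cap.

Q_out ≈ 186 gal/min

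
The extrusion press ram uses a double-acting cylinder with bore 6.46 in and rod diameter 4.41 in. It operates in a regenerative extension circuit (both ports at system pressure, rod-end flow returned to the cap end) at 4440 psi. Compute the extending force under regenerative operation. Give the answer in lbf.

With equal pressure on both faces, forces on the annular region cancel; the net push is pressure × rod cross-section.
Rod cross-section A_rod = π/4 × (4.41 in)² = 15.27 in^2
F = P × A_rod

F ≈ 67800 lbf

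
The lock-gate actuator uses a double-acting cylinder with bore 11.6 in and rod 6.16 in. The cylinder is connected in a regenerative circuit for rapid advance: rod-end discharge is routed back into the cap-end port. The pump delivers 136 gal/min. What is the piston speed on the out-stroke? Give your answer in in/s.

v ≈ 17.6 in/s

In regeneration the rod-end outflow joins the pump flow into the cap end, so the net volume the pump must supply per unit advance equals the rod cross-section area.
Rod cross-section A_rod = π/4 × (6.16 in)² = 29.80 in^2
v = Q_pump / A_rod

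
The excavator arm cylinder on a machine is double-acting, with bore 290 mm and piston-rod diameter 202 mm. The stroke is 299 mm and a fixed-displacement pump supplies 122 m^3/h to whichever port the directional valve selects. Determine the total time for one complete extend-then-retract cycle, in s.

t ≈ 0.883 s

Cap-side area A_cap = π/4 × (290 mm)² = 66050 mm^2
Rod-side annular area A_ann = π/4 × (290² − 202²) = 34000 mm^2
t_ext = A_cap·L/Q = 0.5828 s
t_ret = A_ann·L/Q = 0.3000 s
t_cycle = t_ext + t_ret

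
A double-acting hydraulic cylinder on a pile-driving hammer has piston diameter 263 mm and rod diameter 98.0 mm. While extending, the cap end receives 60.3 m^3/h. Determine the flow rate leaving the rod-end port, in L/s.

Cap-side area A_cap = π/4 × (263 mm)² = 54330 mm^2
Rod-side annular area A_ann = π/4 × (263² − 98.0²) = 46780 mm^2
Piston speed v = Q_in/A_cap; rod-end outflow Q_out = v × A_ann = Q_in × A_ann/A_cap.

Q_out ≈ 14.4 L/s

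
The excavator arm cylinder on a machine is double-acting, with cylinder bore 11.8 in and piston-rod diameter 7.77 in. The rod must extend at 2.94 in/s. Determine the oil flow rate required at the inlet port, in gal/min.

Q ≈ 83.5 gal/min

Cap-side area A_cap = π/4 × (11.8 in)² = 109.4 in^2
Q = A × v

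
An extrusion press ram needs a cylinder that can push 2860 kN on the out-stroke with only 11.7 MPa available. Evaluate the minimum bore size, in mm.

D ≈ 558 mm

Extension force acts on the full piston face: F = P × (π/4)D².
D = √(4F / (πP)) = √(4 × 2860 kN / (π × 11.7 MPa))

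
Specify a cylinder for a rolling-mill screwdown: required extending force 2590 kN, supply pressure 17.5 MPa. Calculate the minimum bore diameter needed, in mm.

Extension force acts on the full piston face: F = P × (π/4)D².
D = √(4F / (πP)) = √(4 × 2590 kN / (π × 17.5 MPa))

D ≈ 434 mm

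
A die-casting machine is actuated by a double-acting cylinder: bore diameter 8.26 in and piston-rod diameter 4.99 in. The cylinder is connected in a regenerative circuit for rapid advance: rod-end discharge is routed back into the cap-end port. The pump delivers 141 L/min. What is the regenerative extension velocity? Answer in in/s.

In regeneration the rod-end outflow joins the pump flow into the cap end, so the net volume the pump must supply per unit advance equals the rod cross-section area.
Rod cross-section A_rod = π/4 × (4.99 in)² = 19.56 in^2
v = Q_pump / A_rod

v ≈ 7.33 in/s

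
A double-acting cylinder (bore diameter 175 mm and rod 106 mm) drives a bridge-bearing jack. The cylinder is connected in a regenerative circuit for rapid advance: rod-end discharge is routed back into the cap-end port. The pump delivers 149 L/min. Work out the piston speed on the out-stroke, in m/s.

v ≈ 0.281 m/s

In regeneration the rod-end outflow joins the pump flow into the cap end, so the net volume the pump must supply per unit advance equals the rod cross-section area.
Rod cross-section A_rod = π/4 × (106 mm)² = 8825 mm^2
v = Q_pump / A_rod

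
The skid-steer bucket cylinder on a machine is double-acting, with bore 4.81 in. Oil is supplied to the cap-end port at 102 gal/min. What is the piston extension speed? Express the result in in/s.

Cap-side area A_cap = π/4 × (4.81 in)² = 18.17 in^2
v = Q / A

v ≈ 21.6 in/s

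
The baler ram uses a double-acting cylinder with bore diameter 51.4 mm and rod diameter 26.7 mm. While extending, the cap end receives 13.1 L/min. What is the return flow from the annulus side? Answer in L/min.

Cap-side area A_cap = π/4 × (51.4 mm)² = 2075 mm^2
Rod-side annular area A_ann = π/4 × (51.4² − 26.7²) = 1515 mm^2
Piston speed v = Q_in/A_cap; rod-end outflow Q_out = v × A_ann = Q_in × A_ann/A_cap.

Q_out ≈ 9.57 L/min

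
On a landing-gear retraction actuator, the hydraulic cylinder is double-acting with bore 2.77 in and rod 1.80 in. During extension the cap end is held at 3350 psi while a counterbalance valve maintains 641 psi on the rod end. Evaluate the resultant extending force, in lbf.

Cap-side area A_cap = π/4 × (2.77 in)² = 6.026 in^2
Rod-side annular area A_ann = π/4 × (2.77² − 1.80²) = 3.482 in^2
Net thrust = P_cap·A_cap − P_rod·A_ann = 20190 lbf − 2232 lbf

F ≈ 18000 lbf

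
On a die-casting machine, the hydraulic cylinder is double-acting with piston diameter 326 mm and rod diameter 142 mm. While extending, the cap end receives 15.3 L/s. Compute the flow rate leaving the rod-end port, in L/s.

Q_out ≈ 12.4 L/s

Cap-side area A_cap = π/4 × (326 mm)² = 83470 mm^2
Rod-side annular area A_ann = π/4 × (326² − 142²) = 67630 mm^2
Piston speed v = Q_in/A_cap; rod-end outflow Q_out = v × A_ann = Q_in × A_ann/A_cap.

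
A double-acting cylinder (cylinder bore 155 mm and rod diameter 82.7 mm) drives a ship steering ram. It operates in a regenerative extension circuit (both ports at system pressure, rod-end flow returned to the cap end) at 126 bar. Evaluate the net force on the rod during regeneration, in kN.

With equal pressure on both faces, forces on the annular region cancel; the net push is pressure × rod cross-section.
Rod cross-section A_rod = π/4 × (82.7 mm)² = 5372 mm^2
F = P × A_rod

F ≈ 67.7 kN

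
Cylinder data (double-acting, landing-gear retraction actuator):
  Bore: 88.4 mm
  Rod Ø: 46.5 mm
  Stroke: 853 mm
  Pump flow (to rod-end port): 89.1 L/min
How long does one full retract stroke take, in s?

Rod-side annular area A_ann = π/4 × (88.4² − 46.5²) = 4439 mm^2
Swept volume V = A × L; t = V / Q = A·L / Q

t ≈ 2.55 s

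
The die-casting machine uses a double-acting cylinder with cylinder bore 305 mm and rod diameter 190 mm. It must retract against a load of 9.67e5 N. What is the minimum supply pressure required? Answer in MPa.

Rod-side annular area A_ann = π/4 × (305² − 190²) = 44710 mm^2
Retraction: pressure acts on the annular area.
P = F / A = 9.67e5 N / A

P ≈ 21.6 MPa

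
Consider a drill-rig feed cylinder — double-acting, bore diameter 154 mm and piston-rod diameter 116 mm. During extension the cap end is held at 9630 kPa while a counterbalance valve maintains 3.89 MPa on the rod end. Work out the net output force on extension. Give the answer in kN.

Cap-side area A_cap = π/4 × (154 mm)² = 18630 mm^2
Rod-side annular area A_ann = π/4 × (154² − 116²) = 8058 mm^2
Net thrust = P_cap·A_cap − P_rod·A_ann = 179.4 kN − 31.35 kN

F ≈ 148 kN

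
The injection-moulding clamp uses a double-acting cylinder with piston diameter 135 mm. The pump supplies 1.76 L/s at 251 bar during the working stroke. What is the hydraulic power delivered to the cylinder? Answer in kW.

Hydraulic power = P × Q

W ≈ 44.2 kW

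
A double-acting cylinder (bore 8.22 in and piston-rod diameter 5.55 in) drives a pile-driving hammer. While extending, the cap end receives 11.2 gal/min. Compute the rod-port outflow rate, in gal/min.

Cap-side area A_cap = π/4 × (8.22 in)² = 53.07 in^2
Rod-side annular area A_ann = π/4 × (8.22² − 5.55²) = 28.88 in^2
Piston speed v = Q_in/A_cap; rod-end outflow Q_out = v × A_ann = Q_in × A_ann/A_cap.

Q_out ≈ 6.09 gal/min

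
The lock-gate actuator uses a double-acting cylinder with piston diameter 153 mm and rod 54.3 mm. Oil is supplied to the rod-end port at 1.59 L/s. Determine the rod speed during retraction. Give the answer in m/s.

Rod-side annular area A_ann = π/4 × (153² − 54.3²) = 16070 mm^2
Flow into the rod-end port fills the annular volume.
v = Q / A

v ≈ 0.0989 m/s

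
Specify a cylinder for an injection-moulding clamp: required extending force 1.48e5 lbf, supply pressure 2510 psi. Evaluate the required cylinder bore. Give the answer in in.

Extension force acts on the full piston face: F = P × (π/4)D².
D = √(4F / (πP)) = √(4 × 1.48e5 lbf / (π × 2510 psi))

D ≈ 8.66 in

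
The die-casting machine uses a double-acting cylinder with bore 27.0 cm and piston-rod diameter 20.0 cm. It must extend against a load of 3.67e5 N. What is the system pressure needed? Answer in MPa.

Cap-side area A_cap = π/4 × (27.0 cm)² = 572.6 cm^2
P = F / A = 3.67e5 N / A

P ≈ 6.41 MPa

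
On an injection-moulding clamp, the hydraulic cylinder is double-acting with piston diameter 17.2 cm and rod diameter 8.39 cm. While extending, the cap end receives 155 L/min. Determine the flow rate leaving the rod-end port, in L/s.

Cap-side area A_cap = π/4 × (17.2 cm)² = 232.4 cm^2
Rod-side annular area A_ann = π/4 × (17.2² − 8.39²) = 177.1 cm^2
Piston speed v = Q_in/A_cap; rod-end outflow Q_out = v × A_ann = Q_in × A_ann/A_cap.

Q_out ≈ 1.97 L/s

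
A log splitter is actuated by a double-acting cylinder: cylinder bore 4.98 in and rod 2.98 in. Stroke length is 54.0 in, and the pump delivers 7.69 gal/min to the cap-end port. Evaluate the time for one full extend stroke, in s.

t ≈ 35.5 s

Cap-side area A_cap = π/4 × (4.98 in)² = 19.48 in^2
Swept volume V = A × L; t = V / Q = A·L / Q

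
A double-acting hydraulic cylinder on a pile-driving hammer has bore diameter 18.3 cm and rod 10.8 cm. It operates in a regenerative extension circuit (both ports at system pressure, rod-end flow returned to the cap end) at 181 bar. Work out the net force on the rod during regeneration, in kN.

With equal pressure on both faces, forces on the annular region cancel; the net push is pressure × rod cross-section.
Rod cross-section A_rod = π/4 × (10.8 cm)² = 91.61 cm^2
F = P × A_rod

F ≈ 166 kN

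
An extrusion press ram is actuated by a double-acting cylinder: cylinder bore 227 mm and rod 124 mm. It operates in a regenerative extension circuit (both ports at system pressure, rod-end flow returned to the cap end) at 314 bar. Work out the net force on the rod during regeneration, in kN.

F ≈ 379 kN

With equal pressure on both faces, forces on the annular region cancel; the net push is pressure × rod cross-section.
Rod cross-section A_rod = π/4 × (124 mm)² = 12080 mm^2
F = P × A_rod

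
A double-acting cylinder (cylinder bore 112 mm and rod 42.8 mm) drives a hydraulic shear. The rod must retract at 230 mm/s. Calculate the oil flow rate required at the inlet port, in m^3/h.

Q ≈ 6.97 m^3/h

Rod-side annular area A_ann = π/4 × (112² − 42.8²) = 8413 mm^2
Q = A × v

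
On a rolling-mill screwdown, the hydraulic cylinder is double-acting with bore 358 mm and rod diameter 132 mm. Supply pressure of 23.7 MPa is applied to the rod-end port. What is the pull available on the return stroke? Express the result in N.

F ≈ 2.06e6 N

Rod-side annular area A_ann = π/4 × (358² − 132²) = 86970 mm^2
On retraction the pressure acts on the annular area (bore minus rod).
F = P × A_ann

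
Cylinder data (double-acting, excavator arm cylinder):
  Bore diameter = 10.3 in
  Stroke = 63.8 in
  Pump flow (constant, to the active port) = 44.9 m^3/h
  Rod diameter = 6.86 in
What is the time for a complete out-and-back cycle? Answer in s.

Cap-side area A_cap = π/4 × (10.3 in)² = 83.32 in^2
Rod-side annular area A_ann = π/4 × (10.3² − 6.86²) = 46.36 in^2
t_ext = A_cap·L/Q = 6.985 s
t_ret = A_ann·L/Q = 3.886 s
t_cycle = t_ext + t_ret

t ≈ 10.9 s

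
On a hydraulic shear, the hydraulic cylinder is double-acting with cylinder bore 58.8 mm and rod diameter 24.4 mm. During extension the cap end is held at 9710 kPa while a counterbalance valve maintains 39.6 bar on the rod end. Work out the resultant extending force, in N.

F ≈ 17500 N

Cap-side area A_cap = π/4 × (58.8 mm)² = 2715 mm^2
Rod-side annular area A_ann = π/4 × (58.8² − 24.4²) = 2248 mm^2
Net thrust = P_cap·A_cap − P_rod·A_ann = 26370 N − 8902 N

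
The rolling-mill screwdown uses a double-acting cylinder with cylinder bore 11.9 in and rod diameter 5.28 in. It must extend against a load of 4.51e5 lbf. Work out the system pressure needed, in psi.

Cap-side area A_cap = π/4 × (11.9 in)² = 111.2 in^2
P = F / A = 4.51e5 lbf / A

P ≈ 4060 psi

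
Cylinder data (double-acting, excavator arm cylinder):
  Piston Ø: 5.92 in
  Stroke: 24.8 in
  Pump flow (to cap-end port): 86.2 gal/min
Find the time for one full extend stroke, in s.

Cap-side area A_cap = π/4 × (5.92 in)² = 27.53 in^2
Swept volume V = A × L; t = V / Q = A·L / Q

t ≈ 2.06 s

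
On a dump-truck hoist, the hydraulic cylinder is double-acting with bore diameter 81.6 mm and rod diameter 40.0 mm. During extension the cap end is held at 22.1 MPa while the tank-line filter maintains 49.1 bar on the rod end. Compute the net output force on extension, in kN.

Cap-side area A_cap = π/4 × (81.6 mm)² = 5230 mm^2
Rod-side annular area A_ann = π/4 × (81.6² − 40.0²) = 3973 mm^2
Net thrust = P_cap·A_cap − P_rod·A_ann = 115.6 kN − 19.51 kN

F ≈ 96.1 kN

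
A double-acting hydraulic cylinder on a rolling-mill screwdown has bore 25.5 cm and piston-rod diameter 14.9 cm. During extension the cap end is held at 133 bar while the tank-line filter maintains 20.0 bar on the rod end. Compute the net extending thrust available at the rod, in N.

F ≈ 6.12e5 N

Cap-side area A_cap = π/4 × (25.5 cm)² = 510.7 cm^2
Rod-side annular area A_ann = π/4 × (25.5² − 14.9²) = 336.3 cm^2
Net thrust = P_cap·A_cap − P_rod·A_ann = 6.792e5 N − 67270 N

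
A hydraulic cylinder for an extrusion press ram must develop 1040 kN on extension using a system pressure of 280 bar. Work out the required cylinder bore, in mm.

Extension force acts on the full piston face: F = P × (π/4)D².
D = √(4F / (πP)) = √(4 × 1040 kN / (π × 280 bar))

D ≈ 217 mm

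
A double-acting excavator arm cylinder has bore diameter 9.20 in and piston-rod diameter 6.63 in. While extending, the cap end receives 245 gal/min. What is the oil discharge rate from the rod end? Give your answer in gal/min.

Cap-side area A_cap = π/4 × (9.20 in)² = 66.48 in^2
Rod-side annular area A_ann = π/4 × (9.20² − 6.63²) = 31.95 in^2
Piston speed v = Q_in/A_cap; rod-end outflow Q_out = v × A_ann = Q_in × A_ann/A_cap.

Q_out ≈ 118 gal/min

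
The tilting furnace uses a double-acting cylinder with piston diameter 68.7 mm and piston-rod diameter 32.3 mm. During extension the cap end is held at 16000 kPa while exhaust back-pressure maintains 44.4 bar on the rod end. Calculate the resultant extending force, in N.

Cap-side area A_cap = π/4 × (68.7 mm)² = 3707 mm^2
Rod-side annular area A_ann = π/4 × (68.7² − 32.3²) = 2887 mm^2
Net thrust = P_cap·A_cap − P_rod·A_ann = 59310 N − 12820 N

F ≈ 46500 N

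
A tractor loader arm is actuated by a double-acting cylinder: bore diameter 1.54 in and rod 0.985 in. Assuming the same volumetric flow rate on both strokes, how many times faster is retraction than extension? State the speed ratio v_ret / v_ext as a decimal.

Cap-side area A_cap = π/4 × (1.54 in)² = 1.863 in^2
Rod-side annular area A_ann = π/4 × (1.54² − 0.985²) = 1.101 in^2
For equal Q, v ∝ 1/A, so v_ret/v_ext = A_cap/A_ann.

v_ret/v_ext ≈ 1.69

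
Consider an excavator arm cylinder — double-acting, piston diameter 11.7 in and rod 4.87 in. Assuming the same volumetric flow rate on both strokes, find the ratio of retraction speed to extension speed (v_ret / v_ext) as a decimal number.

v_ret/v_ext ≈ 1.21

Cap-side area A_cap = π/4 × (11.7 in)² = 107.5 in^2
Rod-side annular area A_ann = π/4 × (11.7² − 4.87²) = 88.89 in^2
For equal Q, v ∝ 1/A, so v_ret/v_ext = A_cap/A_ann.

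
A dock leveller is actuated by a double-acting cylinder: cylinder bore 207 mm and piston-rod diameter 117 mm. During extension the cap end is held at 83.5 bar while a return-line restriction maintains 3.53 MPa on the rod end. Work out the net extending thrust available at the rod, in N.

Cap-side area A_cap = π/4 × (207 mm)² = 33650 mm^2
Rod-side annular area A_ann = π/4 × (207² − 117²) = 22900 mm^2
Net thrust = P_cap·A_cap − P_rod·A_ann = 2.810e5 N − 80840 N

F ≈ 2.00e5 N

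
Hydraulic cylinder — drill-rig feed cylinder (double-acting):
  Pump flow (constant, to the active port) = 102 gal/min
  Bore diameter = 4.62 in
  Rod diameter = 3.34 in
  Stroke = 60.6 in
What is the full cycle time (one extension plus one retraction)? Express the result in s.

Cap-side area A_cap = π/4 × (4.62 in)² = 16.76 in^2
Rod-side annular area A_ann = π/4 × (4.62² − 3.34²) = 8.002 in^2
t_ext = A_cap·L/Q = 2.587 s
t_ret = A_ann·L/Q = 1.235 s
t_cycle = t_ext + t_ret

t ≈ 3.82 s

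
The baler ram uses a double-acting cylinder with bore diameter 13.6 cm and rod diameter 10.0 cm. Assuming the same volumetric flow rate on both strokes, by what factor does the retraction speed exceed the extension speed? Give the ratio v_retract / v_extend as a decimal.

v_ret/v_ext ≈ 2.18

Cap-side area A_cap = π/4 × (13.6 cm)² = 145.3 cm^2
Rod-side annular area A_ann = π/4 × (13.6² − 10.0²) = 66.73 cm^2
For equal Q, v ∝ 1/A, so v_ret/v_ext = A_cap/A_ann.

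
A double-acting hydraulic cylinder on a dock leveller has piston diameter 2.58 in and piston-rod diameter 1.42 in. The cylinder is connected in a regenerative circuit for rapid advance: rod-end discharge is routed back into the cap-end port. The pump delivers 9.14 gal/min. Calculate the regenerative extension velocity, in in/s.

In regeneration the rod-end outflow joins the pump flow into the cap end, so the net volume the pump must supply per unit advance equals the rod cross-section area.
Rod cross-section A_rod = π/4 × (1.42 in)² = 1.584 in^2
v = Q_pump / A_rod

v ≈ 22.2 in/s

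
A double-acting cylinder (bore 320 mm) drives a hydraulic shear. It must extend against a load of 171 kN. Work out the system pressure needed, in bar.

P ≈ 21.3 bar

Cap-side area A_cap = π/4 × (320 mm)² = 80420 mm^2
P = F / A = 171 kN / A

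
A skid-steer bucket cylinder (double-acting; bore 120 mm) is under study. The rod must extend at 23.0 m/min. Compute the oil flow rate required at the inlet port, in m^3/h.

Q ≈ 15.6 m^3/h

Cap-side area A_cap = π/4 × (120 mm)² = 11310 mm^2
Q = A × v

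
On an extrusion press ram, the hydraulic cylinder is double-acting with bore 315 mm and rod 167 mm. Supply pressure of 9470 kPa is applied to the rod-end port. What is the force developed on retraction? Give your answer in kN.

Rod-side annular area A_ann = π/4 × (315² − 167²) = 56030 mm^2
On retraction the pressure acts on the annular area (bore minus rod).
F = P × A_ann

F ≈ 531 kN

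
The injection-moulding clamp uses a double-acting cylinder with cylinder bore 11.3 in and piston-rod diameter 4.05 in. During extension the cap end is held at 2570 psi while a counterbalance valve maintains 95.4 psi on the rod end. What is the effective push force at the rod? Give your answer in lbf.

F ≈ 2.49e5 lbf

Cap-side area A_cap = π/4 × (11.3 in)² = 100.3 in^2
Rod-side annular area A_ann = π/4 × (11.3² − 4.05²) = 87.40 in^2
Net thrust = P_cap·A_cap − P_rod·A_ann = 2.577e5 lbf − 8338 lbf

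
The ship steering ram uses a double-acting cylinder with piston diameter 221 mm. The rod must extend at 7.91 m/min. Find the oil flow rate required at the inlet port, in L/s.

Q ≈ 5.06 L/s

Cap-side area A_cap = π/4 × (221 mm)² = 38360 mm^2
Q = A × v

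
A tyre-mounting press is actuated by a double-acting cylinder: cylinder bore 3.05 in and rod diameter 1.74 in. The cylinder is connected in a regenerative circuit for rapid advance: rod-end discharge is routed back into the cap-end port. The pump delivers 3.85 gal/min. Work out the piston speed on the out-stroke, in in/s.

v ≈ 6.23 in/s

In regeneration the rod-end outflow joins the pump flow into the cap end, so the net volume the pump must supply per unit advance equals the rod cross-section area.
Rod cross-section A_rod = π/4 × (1.74 in)² = 2.378 in^2
v = Q_pump / A_rod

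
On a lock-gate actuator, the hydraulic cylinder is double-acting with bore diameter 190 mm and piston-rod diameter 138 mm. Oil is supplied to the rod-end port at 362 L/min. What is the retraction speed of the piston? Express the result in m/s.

v ≈ 0.450 m/s

Rod-side annular area A_ann = π/4 × (190² − 138²) = 13400 mm^2
Flow into the rod-end port fills the annular volume.
v = Q / A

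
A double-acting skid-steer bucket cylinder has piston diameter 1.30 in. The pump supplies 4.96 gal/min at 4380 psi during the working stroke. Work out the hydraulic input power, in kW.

Hydraulic power = P × Q

W ≈ 9.45 kW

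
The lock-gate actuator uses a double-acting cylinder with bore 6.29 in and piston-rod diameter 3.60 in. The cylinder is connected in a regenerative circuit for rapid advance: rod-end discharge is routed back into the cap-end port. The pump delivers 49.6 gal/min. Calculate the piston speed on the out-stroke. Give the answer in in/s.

v ≈ 18.8 in/s

In regeneration the rod-end outflow joins the pump flow into the cap end, so the net volume the pump must supply per unit advance equals the rod cross-section area.
Rod cross-section A_rod = π/4 × (3.60 in)² = 10.18 in^2
v = Q_pump / A_rod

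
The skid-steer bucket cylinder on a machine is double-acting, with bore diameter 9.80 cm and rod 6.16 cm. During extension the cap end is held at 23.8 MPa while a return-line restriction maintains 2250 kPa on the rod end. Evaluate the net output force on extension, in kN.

Cap-side area A_cap = π/4 × (9.80 cm)² = 75.43 cm^2
Rod-side annular area A_ann = π/4 × (9.80² − 6.16²) = 45.63 cm^2
Net thrust = P_cap·A_cap − P_rod·A_ann = 179.5 kN − 10.27 kN

F ≈ 169 kN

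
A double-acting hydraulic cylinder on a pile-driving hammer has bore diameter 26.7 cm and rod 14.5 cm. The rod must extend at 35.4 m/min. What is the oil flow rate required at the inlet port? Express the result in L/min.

Cap-side area A_cap = π/4 × (26.7 cm)² = 559.9 cm^2
Q = A × v

Q ≈ 1980 L/min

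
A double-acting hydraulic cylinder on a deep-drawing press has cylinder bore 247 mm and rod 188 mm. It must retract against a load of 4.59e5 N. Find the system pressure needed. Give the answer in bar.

Rod-side annular area A_ann = π/4 × (247² − 188²) = 20160 mm^2
Retraction: pressure acts on the annular area.
P = F / A = 4.59e5 N / A

P ≈ 228 bar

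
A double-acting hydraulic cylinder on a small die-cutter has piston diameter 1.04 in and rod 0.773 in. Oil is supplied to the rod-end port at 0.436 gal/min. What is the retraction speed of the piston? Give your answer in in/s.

v ≈ 4.42 in/s

Rod-side annular area A_ann = π/4 × (1.04² − 0.773²) = 0.3802 in^2
Flow into the rod-end port fills the annular volume.
v = Q / A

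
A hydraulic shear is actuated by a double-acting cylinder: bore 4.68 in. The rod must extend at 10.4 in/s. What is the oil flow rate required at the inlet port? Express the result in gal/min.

Q ≈ 46.5 gal/min

Cap-side area A_cap = π/4 × (4.68 in)² = 17.20 in^2
Q = A × v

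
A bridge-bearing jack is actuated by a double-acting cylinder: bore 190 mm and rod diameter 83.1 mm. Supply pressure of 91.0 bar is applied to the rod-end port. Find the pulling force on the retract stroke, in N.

F ≈ 2.09e5 N

Rod-side annular area A_ann = π/4 × (190² − 83.1²) = 22930 mm^2
On retraction the pressure acts on the annular area (bore minus rod).
F = P × A_ann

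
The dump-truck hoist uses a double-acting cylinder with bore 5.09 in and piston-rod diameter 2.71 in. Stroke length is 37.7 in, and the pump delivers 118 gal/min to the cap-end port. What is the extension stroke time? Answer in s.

t ≈ 1.69 s

Cap-side area A_cap = π/4 × (5.09 in)² = 20.35 in^2
Swept volume V = A × L; t = V / Q = A·L / Q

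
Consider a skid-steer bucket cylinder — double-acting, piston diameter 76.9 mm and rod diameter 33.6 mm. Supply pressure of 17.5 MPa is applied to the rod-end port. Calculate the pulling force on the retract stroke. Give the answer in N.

Rod-side annular area A_ann = π/4 × (76.9² − 33.6²) = 3758 mm^2
On retraction the pressure acts on the annular area (bore minus rod).
F = P × A_ann

F ≈ 65800 N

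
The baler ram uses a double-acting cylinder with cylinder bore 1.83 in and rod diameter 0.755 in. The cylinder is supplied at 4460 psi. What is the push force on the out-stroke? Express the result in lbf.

F ≈ 11700 lbf

Cap-side area A_cap = π/4 × (1.83 in)² = 2.630 in^2
F = P × A_cap = 4460 psi × A_cap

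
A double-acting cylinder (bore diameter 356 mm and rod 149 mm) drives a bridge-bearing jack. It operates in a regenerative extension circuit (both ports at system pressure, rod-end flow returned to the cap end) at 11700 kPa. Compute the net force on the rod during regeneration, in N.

With equal pressure on both faces, forces on the annular region cancel; the net push is pressure × rod cross-section.
Rod cross-section A_rod = π/4 × (149 mm)² = 17440 mm^2
F = P × A_rod

F ≈ 2.04e5 N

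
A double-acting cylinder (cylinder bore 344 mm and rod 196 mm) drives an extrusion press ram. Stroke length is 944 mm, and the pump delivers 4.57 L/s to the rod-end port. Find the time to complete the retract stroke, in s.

t ≈ 13.0 s

Rod-side annular area A_ann = π/4 × (344² − 196²) = 62770 mm^2
Swept volume V = A × L; t = V / Q = A·L / Q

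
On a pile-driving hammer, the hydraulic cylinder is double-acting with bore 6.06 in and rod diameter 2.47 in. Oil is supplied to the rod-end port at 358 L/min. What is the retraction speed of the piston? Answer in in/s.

v ≈ 15.1 in/s

Rod-side annular area A_ann = π/4 × (6.06² − 2.47²) = 24.05 in^2
Flow into the rod-end port fills the annular volume.
v = Q / A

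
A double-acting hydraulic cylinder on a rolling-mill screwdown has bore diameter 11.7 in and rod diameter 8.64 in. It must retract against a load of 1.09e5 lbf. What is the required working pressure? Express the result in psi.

P ≈ 2230 psi

Rod-side annular area A_ann = π/4 × (11.7² − 8.64²) = 48.88 in^2
Retraction: pressure acts on the annular area.
P = F / A = 1.09e5 lbf / A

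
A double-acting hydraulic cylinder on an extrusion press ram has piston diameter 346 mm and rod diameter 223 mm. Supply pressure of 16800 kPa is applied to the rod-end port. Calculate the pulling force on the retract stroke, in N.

Rod-side annular area A_ann = π/4 × (346² − 223²) = 54970 mm^2
On retraction the pressure acts on the annular area (bore minus rod).
F = P × A_ann

F ≈ 9.23e5 N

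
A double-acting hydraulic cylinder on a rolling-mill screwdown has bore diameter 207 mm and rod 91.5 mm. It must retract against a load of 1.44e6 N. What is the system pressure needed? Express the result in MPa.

Rod-side annular area A_ann = π/4 × (207² − 91.5²) = 27080 mm^2
Retraction: pressure acts on the annular area.
P = F / A = 1.44e6 N / A

P ≈ 53.2 MPa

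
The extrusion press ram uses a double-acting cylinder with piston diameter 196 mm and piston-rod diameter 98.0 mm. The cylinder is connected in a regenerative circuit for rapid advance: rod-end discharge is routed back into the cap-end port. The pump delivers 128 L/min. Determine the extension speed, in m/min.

In regeneration the rod-end outflow joins the pump flow into the cap end, so the net volume the pump must supply per unit advance equals the rod cross-section area.
Rod cross-section A_rod = π/4 × (98.0 mm)² = 7543 mm^2
v = Q_pump / A_rod

v ≈ 17.0 m/min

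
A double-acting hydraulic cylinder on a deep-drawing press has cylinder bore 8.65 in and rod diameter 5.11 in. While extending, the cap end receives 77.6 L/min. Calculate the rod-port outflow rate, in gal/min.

Q_out ≈ 13.3 gal/min

Cap-side area A_cap = π/4 × (8.65 in)² = 58.77 in^2
Rod-side annular area A_ann = π/4 × (8.65² − 5.11²) = 38.26 in^2
Piston speed v = Q_in/A_cap; rod-end outflow Q_out = v × A_ann = Q_in × A_ann/A_cap.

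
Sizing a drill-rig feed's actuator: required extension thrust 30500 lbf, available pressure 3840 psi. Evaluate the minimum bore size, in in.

D ≈ 3.18 in

Extension force acts on the full piston face: F = P × (π/4)D².
D = √(4F / (πP)) = √(4 × 30500 lbf / (π × 3840 psi))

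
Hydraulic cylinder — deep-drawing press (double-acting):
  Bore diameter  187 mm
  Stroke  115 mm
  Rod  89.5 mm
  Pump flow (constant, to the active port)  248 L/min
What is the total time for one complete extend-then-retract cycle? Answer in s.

t ≈ 1.35 s

Cap-side area A_cap = π/4 × (187 mm)² = 27460 mm^2
Rod-side annular area A_ann = π/4 × (187² − 89.5²) = 21170 mm^2
t_ext = A_cap·L/Q = 0.7641 s
t_ret = A_ann·L/Q = 0.5891 s
t_cycle = t_ext + t_ret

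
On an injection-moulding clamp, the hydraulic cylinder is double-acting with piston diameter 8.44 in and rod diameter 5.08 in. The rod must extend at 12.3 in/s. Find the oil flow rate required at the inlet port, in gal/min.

Cap-side area A_cap = π/4 × (8.44 in)² = 55.95 in^2
Q = A × v

Q ≈ 179 gal/min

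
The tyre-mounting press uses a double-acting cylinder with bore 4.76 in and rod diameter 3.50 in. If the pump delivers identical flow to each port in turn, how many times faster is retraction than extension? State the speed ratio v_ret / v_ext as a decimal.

v_ret/v_ext ≈ 2.18

Cap-side area A_cap = π/4 × (4.76 in)² = 17.80 in^2
Rod-side annular area A_ann = π/4 × (4.76² − 3.50²) = 8.174 in^2
For equal Q, v ∝ 1/A, so v_ret/v_ext = A_cap/A_ann.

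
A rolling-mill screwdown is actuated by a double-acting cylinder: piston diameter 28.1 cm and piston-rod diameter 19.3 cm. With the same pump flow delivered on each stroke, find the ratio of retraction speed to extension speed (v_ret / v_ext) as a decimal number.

v_ret/v_ext ≈ 1.89

Cap-side area A_cap = π/4 × (28.1 cm)² = 620.2 cm^2
Rod-side annular area A_ann = π/4 × (28.1² − 19.3²) = 327.6 cm^2
For equal Q, v ∝ 1/A, so v_ret/v_ext = A_cap/A_ann.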